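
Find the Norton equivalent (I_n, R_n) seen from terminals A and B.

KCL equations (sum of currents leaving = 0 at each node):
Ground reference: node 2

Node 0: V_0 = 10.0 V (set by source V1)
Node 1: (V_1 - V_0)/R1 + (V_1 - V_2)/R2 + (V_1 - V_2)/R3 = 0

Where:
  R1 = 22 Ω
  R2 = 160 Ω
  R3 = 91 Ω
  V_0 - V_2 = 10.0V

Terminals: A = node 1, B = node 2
Find the Thévenin equivalent first; then I_n = V_th/R_th and R_n = R_th.
Step 1 — V_th is the open-circuit voltage V_A - V_B (nothing connected across the terminals).
Nodal analysis, taking node 2 as the 0 V reference.
Source V1 fixes V_0 = 10 V.
KCL at each unknown node (sum of currents leaving = 0; resistances in Ω):
  Node 1: (V_1 - 10)/22 + (V_1 - 0)/160 + (V_1 - 0)/91 = 0
Collecting terms: 0.06269 × V_1 = 0.4545  =>  V_1 = 7.25 V
V_th = V_1 - V_2 = 7.25 - 0 = 7.25 V
Step 2 — R_th: zero the source — replace V1 by a short circuit (node 2 merges into node 0) — and find the resistance seen between A (node 1) and B (node 0).
Reduce the network between node 1 (A) and node 0 (B) by series/parallel combination:
  Rp1 = R1 ‖ R2 ‖ R3 (parallel, all between nodes 0 and 1) = 1/(1/22 + 1/160 + 1/91) = 15.95 Ω
R_th = 15.95 Ω
I_n = V_th/R_th = 7.25/15.95 = 0.4545 A, and R_n = R_th = 15.95 Ω

Final answer: I_n = 0.4545 A, R_n = 15.95 Ω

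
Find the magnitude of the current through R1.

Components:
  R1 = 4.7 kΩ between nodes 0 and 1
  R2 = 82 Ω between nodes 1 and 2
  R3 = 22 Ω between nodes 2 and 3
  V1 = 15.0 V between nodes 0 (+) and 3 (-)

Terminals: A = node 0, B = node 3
Nodal analysis, taking node 3 as the 0 V reference.
Source V1 fixes V_0 = 15 V.
KCL at each unknown node (sum of currents leaving = 0; resistances in Ω):
  Node 1: (V_1 - 15)/4700 + (V_1 - V_2)/82 = 0
  Node 2: (V_2 - V_1)/82 + (V_2 - 0)/22 = 0
Collecting terms (coefficients in siemens):
  0.01241·V_1 - 0.0122·V_2 = 0.003191
  0.05765·V_2 - 0.0122·V_1 = 0
Determinant D = (0.01241)(0.05765) - (-0.0122)(-0.0122) = 0.0005666
V_1 = [(0.003191)(0.05765) - (-0.0122)(0)]/D = 0.3247 V
V_2 = [(0.01241)(0) - (0.003191)(-0.0122)]/D = 0.06869 V
I_R1 = (V_0 - V_1)/R1 = (15 - 0.3247)/4700 = 0.003122 A
|I_R1| = 0.003122 A

Final answer: |I_R1| = 0.003122 A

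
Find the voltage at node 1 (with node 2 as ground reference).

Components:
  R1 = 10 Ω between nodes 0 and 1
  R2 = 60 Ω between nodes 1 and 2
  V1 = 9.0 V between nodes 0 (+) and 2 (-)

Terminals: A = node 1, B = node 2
Nodal analysis, taking node 2 as the 0 V reference.
Source V1 fixes V_0 = 9 V.
KCL at each unknown node (sum of currents leaving = 0; resistances in Ω):
  Node 1: (V_1 - 9)/10 + (V_1 - 0)/60 = 0
Collecting terms: 0.1167 × V_1 = 0.9  =>  V_1 = 7.714 V
The requested potential is V_1 = 7.714 V.

Final answer: V_1 = 7.714 V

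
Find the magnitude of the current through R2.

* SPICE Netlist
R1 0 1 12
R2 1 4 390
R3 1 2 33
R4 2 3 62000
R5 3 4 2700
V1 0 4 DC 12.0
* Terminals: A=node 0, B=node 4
Nodal analysis, taking node 4 as the 0 V reference.
Source V1 fixes V_0 = 12 V.
KCL at each unknown node (sum of currents leaving = 0; resistances in Ω):
  Node 1: (V_1 - 12)/12 + (V_1 - 0)/390 + (V_1 - V_2)/33 = 0
  Node 2: (V_2 - V_1)/33 + (V_2 - V_3)/62000 = 0
  Node 3: (V_3 - V_2)/62000 + (V_3 - 0)/2700 = 0
Collecting terms (coefficients in siemens):
  0.1162·V_1 - 0.0303·V_2 = 1
  0.03032·V_2 - 0.0303·V_1 - 0.00001613·V_3 = 0
  0.0003865·V_3 - 0.00001613·V_2 = 0
Solving these 3 simultaneous equations (Gaussian elimination) gives:
  V_1 = 11.64 V, V_2 = 11.63 V, V_3 = 0.4855 V
I_R2 = (V_1 - V_4)/R2 = (11.64 - 0)/390 = 0.02985 A
|I_R2| = 0.02985 A

Final answer: |I_R2| = 0.02985 A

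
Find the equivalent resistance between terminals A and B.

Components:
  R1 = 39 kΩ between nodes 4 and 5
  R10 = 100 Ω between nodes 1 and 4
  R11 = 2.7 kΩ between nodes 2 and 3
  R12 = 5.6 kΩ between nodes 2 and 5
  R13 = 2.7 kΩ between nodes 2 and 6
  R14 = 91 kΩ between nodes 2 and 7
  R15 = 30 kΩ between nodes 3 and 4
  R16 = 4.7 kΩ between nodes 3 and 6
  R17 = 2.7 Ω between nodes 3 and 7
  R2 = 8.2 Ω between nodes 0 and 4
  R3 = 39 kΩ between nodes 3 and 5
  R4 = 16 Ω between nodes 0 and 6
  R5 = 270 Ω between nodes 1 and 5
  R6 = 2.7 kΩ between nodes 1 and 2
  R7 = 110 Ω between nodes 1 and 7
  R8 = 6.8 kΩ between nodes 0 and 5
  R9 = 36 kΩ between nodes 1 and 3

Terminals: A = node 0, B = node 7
The network is not a plain series/parallel combination. Inject a 1 A test current into terminal A (node 0) and return it from terminal B (node 7); then R_eq = V_A / (1 A).
Nodal analysis, taking node 7 as the 0 V reference.
Current source I_test pushes 1 A into node 0 and draws it out of node 7.
KCL at each unknown node (sum of currents leaving = 0; resistances in Ω):
  Node 0: (V_0 - V_4)/8.2 + (V_0 - V_6)/16 + (V_0 - V_5)/6800 - 1 = 0
  Node 1: (V_1 - V_5)/270 + (V_1 - V_2)/2700 + (V_1 - 0)/110 + (V_1 - V_3)/36000 + (V_1 - V_4)/100 = 0
  Node 2: (V_2 - V_1)/2700 + (V_2 - V_3)/2700 + (V_2 - V_5)/5600 + (V_2 - V_6)/2700 + (V_2 - 0)/91000 = 0
  Node 3: (V_3 - V_1)/36000 + (V_3 - V_2)/2700 + (V_3 - V_5)/39000 + (V_3 - V_4)/30000 + (V_3 - V_6)/4700 + (V_3 - 0)/2.7 = 0
  Node 4: (V_4 - V_0)/8.2 + (V_4 - V_1)/100 + (V_4 - V_3)/30000 + (V_4 - V_5)/39000 = 0
  Node 5: (V_5 - V_0)/6800 + (V_5 - V_1)/270 + (V_5 - V_2)/5600 + (V_5 - V_3)/39000 + (V_5 - V_4)/39000 = 0
  Node 6: (V_6 - V_0)/16 + (V_6 - V_2)/2700 + (V_6 - V_3)/4700 = 0
Collecting terms (coefficients in siemens):
  0.1846·V_0 - 0.122·V_4 - 0.0001471·V_5 - 0.0625·V_6 = 1
  0.02319·V_1 - 0.0003704·V_2 - 0.00002778·V_3 - 0.01·V_4 - 0.003704·V_5 = 0
  0.001301·V_2 - 0.0003704·V_1 - 0.0003704·V_3 - 0.0001786·V_5 - 0.0003704·V_6 = 0
  0.371·V_3 - 0.00002778·V_1 - 0.0003704·V_2 - 0.00003333·V_4 - 0.00002564·V_5 - 0.0002128·V_6 = 0
  0.132·V_4 - 0.122·V_0 - 0.01·V_1 - 0.00003333·V_3 - 0.00002564·V_5 = 0
  0.004081·V_5 - 0.0001471·V_0 - 0.003704·V_1 - 0.0001786·V_2 - 0.00002564·V_3 - 0.00002564·V_4 = 0
  0.06308·V_6 - 0.0625·V_0 - 0.0003704·V_2 - 0.0002128·V_3 = 0
Solving these 7 simultaneous equations (Gaussian elimination) gives:
  V_0 = 197.4 V, V_1 = 100 V, V_2 = 98.6 V, V_3 = 0.2426 V
  V_4 = 190 V, V_5 = 103.4 V, V_6 = 196.2 V
R_eq = V_0 / 1 A = 197.4 Ω

Final answer: 197.4 Ω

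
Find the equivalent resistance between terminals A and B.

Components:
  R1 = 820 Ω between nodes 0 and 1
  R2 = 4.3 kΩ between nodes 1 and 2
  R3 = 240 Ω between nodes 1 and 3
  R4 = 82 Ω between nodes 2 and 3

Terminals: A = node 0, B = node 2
Reduce the network between node 0 (A) and node 2 (B) by series/parallel combination:
  Rs1 = R3 + R4 (series, joined only at node 3) = 240 + 82 = 322 Ω
  Rp1 = R2 ‖ Rs1 (parallel, both between nodes 1 and 2) = 1/(1/4300 + 1/322) = 299.6 Ω
  Rs2 = R1 + Rp1 (series, joined only at node 1) = 820 + 299.6 = 1120 Ω
R_eq = 1.12 kΩ

Final answer: 1.12 kΩ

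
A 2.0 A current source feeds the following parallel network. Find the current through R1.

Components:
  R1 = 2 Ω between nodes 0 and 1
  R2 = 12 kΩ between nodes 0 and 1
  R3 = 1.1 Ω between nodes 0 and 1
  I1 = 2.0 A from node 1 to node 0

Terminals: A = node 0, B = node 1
All resistors sit directly between nodes 0 and 1, so they are in parallel and share one voltage V; the full source current 2 A splits among them.
1/R_par = 1/2 + 1/12000 + 1/1.1 = 1.409 S  =>  R_par = 0.7096 Ω
V = I × R_par = 2 × 0.7096 = 1.419 V
I_R1 = V/R1 = 1.419/2 = 0.7096 A

Final answer: 0.7096 A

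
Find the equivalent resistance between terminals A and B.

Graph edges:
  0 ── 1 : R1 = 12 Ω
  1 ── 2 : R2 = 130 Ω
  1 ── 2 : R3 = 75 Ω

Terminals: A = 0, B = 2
Reduce the network between node 0 (A) and node 2 (B) by series/parallel combination:
  Rp1 = R2 ‖ R3 (parallel, both between nodes 1 and 2) = 1/(1/130 + 1/75) = 47.56 Ω
  Rs1 = R1 + Rp1 (series, joined only at node 1) = 12 + 47.56 = 59.56 Ω
R_eq = 59.56 Ω

Final answer: 59.56 Ω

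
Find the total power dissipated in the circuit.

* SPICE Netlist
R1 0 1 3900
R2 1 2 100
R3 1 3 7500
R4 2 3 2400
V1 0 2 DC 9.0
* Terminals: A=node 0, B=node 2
Nodal analysis, taking node 2 as the 0 V reference.
Source V1 fixes V_0 = 9 V.
KCL at each unknown node (sum of currents leaving = 0; resistances in Ω):
  Node 1: (V_1 - 9)/3900 + (V_1 - 0)/100 + (V_1 - V_3)/7500 = 0
  Node 3: (V_3 - V_1)/7500 + (V_3 - 0)/2400 = 0
Collecting terms (coefficients in siemens):
  0.01039·V_1 - 0.0001333·V_3 = 0.002308
  0.00055·V_3 - 0.0001333·V_1 = 0
Determinant D = (0.01039)(0.00055) - (-0.0001333)(-0.0001333) = 0.000005697
V_1 = [(0.002308)(0.00055) - (-0.0001333)(0)]/D = 0.2228 V
V_3 = [(0.01039)(0) - (0.002308)(-0.0001333)]/D = 0.05401 V
Power in each resistor, P = (ΔV)²/R:
  P_R1 = (9 - 0.2228)²/3900 = 0.01975 W
  P_R2 = (0.2228 - 0)²/100 = 0.0004964 W
  P_R3 = (0.2228 - 0.05401)²/7500 = 0.000003799 W
  P_R4 = (0 - 0.05401)²/2400 = 0.000001216 W
P_total = P_R1 + P_R2 + P_R3 + P_R4 = 0.02026 W

Final answer: 0.02026 W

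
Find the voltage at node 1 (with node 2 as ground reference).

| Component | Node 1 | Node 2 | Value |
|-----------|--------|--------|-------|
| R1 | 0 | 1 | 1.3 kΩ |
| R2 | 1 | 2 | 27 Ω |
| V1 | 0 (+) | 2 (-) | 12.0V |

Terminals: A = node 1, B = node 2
Nodal analysis, taking node 2 as the 0 V reference.
Source V1 fixes V_0 = 12 V.
KCL at each unknown node (sum of currents leaving = 0; resistances in Ω):
  Node 1: (V_1 - 12)/1300 + (V_1 - 0)/27 = 0
Collecting terms: 0.03781 × V_1 = 0.009231  =>  V_1 = 0.2442 V
The requested potential is V_1 = 0.2442 V.

Final answer: V_1 = 0.2442 V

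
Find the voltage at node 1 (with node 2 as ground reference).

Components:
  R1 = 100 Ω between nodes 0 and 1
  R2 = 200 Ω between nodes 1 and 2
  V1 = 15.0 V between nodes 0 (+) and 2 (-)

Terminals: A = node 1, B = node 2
Nodal analysis, taking node 2 as the 0 V reference.
Source V1 fixes V_0 = 15 V.
KCL at each unknown node (sum of currents leaving = 0; resistances in Ω):
  Node 1: (V_1 - 15)/100 + (V_1 - 0)/200 = 0
Collecting terms: 0.015 × V_1 = 0.15  =>  V_1 = 10 V
The requested potential is V_1 = 10 V.

Final answer: V_1 = 10 V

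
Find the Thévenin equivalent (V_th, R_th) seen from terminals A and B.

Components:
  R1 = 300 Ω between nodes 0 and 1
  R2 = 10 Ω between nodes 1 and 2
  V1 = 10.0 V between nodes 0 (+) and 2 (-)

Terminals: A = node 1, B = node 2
Step 1 — V_th is the open-circuit voltage V_A - V_B (nothing connected across the terminals).
Nodal analysis, taking node 2 as the 0 V reference.
Source V1 fixes V_0 = 10 V.
KCL at each unknown node (sum of currents leaving = 0; resistances in Ω):
  Node 1: (V_1 - 10)/300 + (V_1 - 0)/10 = 0
Collecting terms: 0.1033 × V_1 = 0.03333  =>  V_1 = 0.3226 V
V_th = V_1 - V_2 = 0.3226 - 0 = 0.3226 V
Step 2 — R_th: zero the source — replace V1 by a short circuit (node 2 merges into node 0) — and find the resistance seen between A (node 1) and B (node 0).
Reduce the network between node 1 (A) and node 0 (B) by series/parallel combination:
  Rp1 = R1 ‖ R2 (parallel, both between nodes 0 and 1) = 1/(1/300 + 1/10) = 9.677 Ω
R_th = 9.677 Ω

Final answer: V_th = 0.3226 V, R_th = 9.677 Ω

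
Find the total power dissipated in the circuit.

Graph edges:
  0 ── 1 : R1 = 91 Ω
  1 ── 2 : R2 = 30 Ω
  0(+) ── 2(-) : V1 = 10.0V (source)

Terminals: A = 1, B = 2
Nodal analysis, taking node 2 as the 0 V reference.
Source V1 fixes V_0 = 10 V.
KCL at each unknown node (sum of currents leaving = 0; resistances in Ω):
  Node 1: (V_1 - 10)/91 + (V_1 - 0)/30 = 0
Collecting terms: 0.04432 × V_1 = 0.1099  =>  V_1 = 2.479 V
Power in each resistor, P = (ΔV)²/R:
  P_R1 = (10 - 2.479)²/91 = 0.6215 W
  P_R2 = (2.479 - 0)²/30 = 0.2049 W
P_total = P_R1 + P_R2 = 0.8264 W

Final answer: 0.8264 W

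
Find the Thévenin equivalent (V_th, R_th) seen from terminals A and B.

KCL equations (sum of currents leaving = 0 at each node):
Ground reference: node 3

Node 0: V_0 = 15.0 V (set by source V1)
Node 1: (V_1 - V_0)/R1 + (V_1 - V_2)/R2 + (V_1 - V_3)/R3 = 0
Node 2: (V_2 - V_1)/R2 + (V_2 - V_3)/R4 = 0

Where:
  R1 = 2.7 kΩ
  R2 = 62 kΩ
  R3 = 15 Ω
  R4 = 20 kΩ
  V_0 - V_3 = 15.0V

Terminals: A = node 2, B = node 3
Step 1 — V_th is the open-circuit voltage V_A - V_B (nothing connected across the terminals).
Nodal analysis, taking node 3 as the 0 V reference.
Source V1 fixes V_0 = 15 V.
KCL at each unknown node (sum of currents leaving = 0; resistances in Ω):
  Node 1: (V_1 - 15)/2700 + (V_1 - V_2)/62000 + (V_1 - 0)/15 = 0
  Node 2: (V_2 - V_1)/62000 + (V_2 - 0)/20000 = 0
Collecting terms (coefficients in siemens):
  0.06705·V_1 - 0.00001613·V_2 = 0.005556
  0.00006613·V_2 - 0.00001613·V_1 = 0
Determinant D = (0.06705)(0.00006613) - (-0.00001613)(-0.00001613) = 0.000004434
V_1 = [(0.005556)(0.00006613) - (-0.00001613)(0)]/D = 0.08286 V
V_2 = [(0.06705)(0) - (0.005556)(-0.00001613)]/D = 0.02021 V
V_th = V_2 - V_3 = 0.02021 - 0 = 0.02021 V
Step 2 — R_th: zero the source — replace V1 by a short circuit (node 3 merges into node 0) — and find the resistance seen between A (node 2) and B (node 0).
Reduce the network between node 2 (A) and node 0 (B) by series/parallel combination:
  Rp1 = R1 ‖ R3 (parallel, both between nodes 0 and 1) = 1/(1/2700 + 1/15) = 14.92 Ω
  Rs1 = R2 + Rp1 (series, joined only at node 1) = 62000 + 14.92 = 62010 Ω
  Rp2 = R4 ‖ Rs1 (parallel, both between nodes 0 and 2) = 1/(1/20000 + 1/62010) = 15120 Ω
R_th = 15.12 kΩ

Final answer: V_th = 0.02021 V, R_th = 15.12 kΩ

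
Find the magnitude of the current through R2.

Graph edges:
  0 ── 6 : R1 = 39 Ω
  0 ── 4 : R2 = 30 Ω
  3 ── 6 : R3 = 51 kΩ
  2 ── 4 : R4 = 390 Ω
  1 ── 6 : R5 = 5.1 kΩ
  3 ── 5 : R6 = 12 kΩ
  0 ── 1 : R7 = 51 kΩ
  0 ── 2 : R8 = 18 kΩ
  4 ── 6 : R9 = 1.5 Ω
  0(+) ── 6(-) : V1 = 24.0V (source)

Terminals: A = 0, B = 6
Nodal analysis, taking node 6 as the 0 V reference.
Source V1 fixes V_0 = 24 V.
KCL at each unknown node (sum of currents leaving = 0; resistances in Ω):
  Node 1: (V_1 - 0)/5100 + (V_1 - 24)/51000 = 0
  Node 2: (V_2 - V_4)/390 + (V_2 - 24)/18000 = 0
  Node 3: (V_3 - 0)/51000 + (V_3 - V_5)/12000 = 0
  Node 4: (V_4 - 24)/30 + (V_4 - V_2)/390 + (V_4 - 0)/1.5 = 0
  Node 5: (V_5 - V_3)/12000 = 0
Collecting terms (coefficients in siemens):
  0.0002157·V_1 = 0.0004706
  0.00262·V_2 - 0.002564·V_4 = 0.001333
  0.0001029·V_3 - 0.00008333·V_5 = 0
  0.7026·V_4 - 0.002564·V_2 = 0.8
  0.00008333·V_5 - 0.00008333·V_3 = 0
Solving these 5 simultaneous equations (Gaussian elimination) gives:
  V_1 = 2.182 V, V_2 = 1.629 V, V_3 = 0 V, V_4 = 1.145 V
  V_5 = 0 V
I_R2 = (V_0 - V_4)/R2 = (24 - 1.145)/30 = 0.7618 A
|I_R2| = 0.7618 A

Final answer: |I_R2| = 0.7618 A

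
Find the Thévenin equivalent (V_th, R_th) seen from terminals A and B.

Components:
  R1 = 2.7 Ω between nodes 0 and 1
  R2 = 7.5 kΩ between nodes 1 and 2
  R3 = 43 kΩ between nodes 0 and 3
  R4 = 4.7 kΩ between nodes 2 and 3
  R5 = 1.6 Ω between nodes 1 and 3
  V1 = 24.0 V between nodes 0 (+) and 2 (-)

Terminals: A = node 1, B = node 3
Step 1 — V_th is the open-circuit voltage V_A - V_B (nothing connected across the terminals).
Nodal analysis, taking node 2 as the 0 V reference.
Source V1 fixes V_0 = 24 V.
KCL at each unknown node (sum of currents leaving = 0; resistances in Ω):
  Node 1: (V_1 - 24)/2.7 + (V_1 - 0)/7500 + (V_1 - V_3)/1.6 = 0
  Node 3: (V_3 - 24)/43000 + (V_3 - 0)/4700 + (V_3 - V_1)/1.6 = 0
Collecting terms (coefficients in siemens):
  0.9955·V_1 - 0.625·V_3 = 8.889
  0.6252·V_3 - 0.625·V_1 = 0.0005581
Determinant D = (0.9955)(0.6252) - (-0.625)(-0.625) = 0.2318
V_1 = [(8.889)(0.6252) - (-0.625)(0.0005581)]/D = 23.98 V
V_3 = [(0.9955)(0.0005581) - (8.889)(-0.625)]/D = 23.97 V
V_th = V_1 - V_3 = 23.98 - 23.97 = 0.008159 V
Step 2 — R_th: zero the source — replace V1 by a short circuit (node 2 merges into node 0) — and find the resistance seen between A (node 1) and B (node 3).
Reduce the network between node 1 (A) and node 3 (B) by series/parallel combination:
  Rp1 = R1 ‖ R2 (parallel, both between nodes 0 and 1) = 1/(1/2.7 + 1/7500) = 2.699 Ω
  Rp2 = R3 ‖ R4 (parallel, both between nodes 0 and 3) = 1/(1/43000 + 1/4700) = 4237 Ω
  Rs1 = Rp1 + Rp2 (series, joined only at node 0) = 2.699 + 4237 = 4240 Ω
  Rp3 = R5 ‖ Rs1 (parallel, both between nodes 1 and 3) = 1/(1/1.6 + 1/4240) = 1.599 Ω
R_th = 1.599 Ω

Final answer: V_th = 0.008159 V, R_th = 1.599 Ω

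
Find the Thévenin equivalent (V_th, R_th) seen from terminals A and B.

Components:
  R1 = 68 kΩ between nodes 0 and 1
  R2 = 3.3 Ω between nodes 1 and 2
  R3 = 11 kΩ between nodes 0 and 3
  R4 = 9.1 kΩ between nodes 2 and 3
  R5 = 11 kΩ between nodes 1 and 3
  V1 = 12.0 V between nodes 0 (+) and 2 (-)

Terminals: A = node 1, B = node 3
Step 1 — V_th is the open-circuit voltage V_A - V_B (nothing connected across the terminals).
Nodal analysis, taking node 2 as the 0 V reference.
Source V1 fixes V_0 = 12 V.
KCL at each unknown node (sum of currents leaving = 0; resistances in Ω):
  Node 1: (V_1 - 12)/68000 + (V_1 - 0)/3.3 + (V_1 - V_3)/11000 = 0
  Node 3: (V_3 - 12)/11000 + (V_3 - 0)/9100 + (V_3 - V_1)/11000 = 0
Collecting terms (coefficients in siemens):
  0.3031·V_1 - 0.00009091·V_3 = 0.0001765
  0.0002917·V_3 - 0.00009091·V_1 = 0.001091
Determinant D = (0.3031)(0.0002917) - (-0.00009091)(-0.00009091) = 0.00008842
V_1 = [(0.0001765)(0.0002917) - (-0.00009091)(0.001091)]/D = 0.001704 V
V_3 = [(0.3031)(0.001091) - (0.0001765)(-0.00009091)]/D = 3.74 V
V_th = V_1 - V_3 = 0.001704 - 3.74 = -3.739 V
Step 2 — R_th: zero the source — replace V1 by a short circuit (node 2 merges into node 0) — and find the resistance seen between A (node 1) and B (node 3).
Reduce the network between node 1 (A) and node 3 (B) by series/parallel combination:
  Rp1 = R1 ‖ R2 (parallel, both between nodes 0 and 1) = 1/(1/68000 + 1/3.3) = 3.3 Ω
  Rp2 = R3 ‖ R4 (parallel, both between nodes 0 and 3) = 1/(1/11000 + 1/9100) = 4980 Ω
  Rs1 = Rp1 + Rp2 (series, joined only at node 0) = 3.3 + 4980 = 4983 Ω
  Rp3 = R5 ‖ Rs1 (parallel, both between nodes 1 and 3) = 1/(1/11000 + 1/4983) = 3430 Ω
R_th = 3.43 kΩ

Final answer: V_th = -3.739 V, R_th = 3.43 kΩ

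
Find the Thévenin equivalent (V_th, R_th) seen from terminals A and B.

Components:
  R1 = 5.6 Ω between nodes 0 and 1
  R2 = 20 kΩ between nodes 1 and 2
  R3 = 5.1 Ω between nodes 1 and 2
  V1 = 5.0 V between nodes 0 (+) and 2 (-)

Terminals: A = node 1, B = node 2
Step 1 — V_th is the open-circuit voltage V_A - V_B (nothing connected across the terminals).
Nodal analysis, taking node 2 as the 0 V reference.
Source V1 fixes V_0 = 5 V.
KCL at each unknown node (sum of currents leaving = 0; resistances in Ω):
  Node 1: (V_1 - 5)/5.6 + (V_1 - 0)/20000 + (V_1 - 0)/5.1 = 0
Collecting terms: 0.3747 × V_1 = 0.8929  =>  V_1 = 2.383 V
V_th = V_1 - V_2 = 2.383 - 0 = 2.383 V
Step 2 — R_th: zero the source — replace V1 by a short circuit (node 2 merges into node 0) — and find the resistance seen between A (node 1) and B (node 0).
Reduce the network between node 1 (A) and node 0 (B) by series/parallel combination:
  Rp1 = R1 ‖ R2 ‖ R3 (parallel, all between nodes 0 and 1) = 1/(1/5.6 + 1/20000 + 1/5.1) = 2.669 Ω
R_th = 2.669 Ω

Final answer: V_th = 2.383 V, R_th = 2.669 Ω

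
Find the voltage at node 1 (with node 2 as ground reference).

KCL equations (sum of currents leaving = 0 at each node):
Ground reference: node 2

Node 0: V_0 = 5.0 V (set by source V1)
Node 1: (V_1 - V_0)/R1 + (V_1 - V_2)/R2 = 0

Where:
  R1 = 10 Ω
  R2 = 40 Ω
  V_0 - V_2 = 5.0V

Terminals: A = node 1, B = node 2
Nodal analysis, taking node 2 as the 0 V reference.
Source V1 fixes V_0 = 5 V.
KCL at each unknown node (sum of currents leaving = 0; resistances in Ω):
  Node 1: (V_1 - 5)/10 + (V_1 - 0)/40 = 0
Collecting terms: 0.125 × V_1 = 0.5  =>  V_1 = 4 V
The requested potential is V_1 = 4 V.

Final answer: V_1 = 4 V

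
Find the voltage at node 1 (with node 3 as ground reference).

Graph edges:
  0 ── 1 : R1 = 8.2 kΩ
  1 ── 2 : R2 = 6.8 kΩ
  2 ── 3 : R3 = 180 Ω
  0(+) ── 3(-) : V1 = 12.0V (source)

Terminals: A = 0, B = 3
Nodal analysis, taking node 3 as the 0 V reference.
Source V1 fixes V_0 = 12 V.
KCL at each unknown node (sum of currents leaving = 0; resistances in Ω):
  Node 1: (V_1 - 12)/8200 + (V_1 - V_2)/6800 = 0
  Node 2: (V_2 - V_1)/6800 + (V_2 - 0)/180 = 0
Collecting terms (coefficients in siemens):
  0.000269·V_1 - 0.0001471·V_2 = 0.001463
  0.005703·V_2 - 0.0001471·V_1 = 0
Determinant D = (0.000269)(0.005703) - (-0.0001471)(-0.0001471) = 0.000001512
V_1 = [(0.001463)(0.005703) - (-0.0001471)(0)]/D = 5.518 V
V_2 = [(0.000269)(0) - (0.001463)(-0.0001471)]/D = 0.1423 V
The requested potential is V_1 = 5.518 V.

Final answer: V_1 = 5.518 V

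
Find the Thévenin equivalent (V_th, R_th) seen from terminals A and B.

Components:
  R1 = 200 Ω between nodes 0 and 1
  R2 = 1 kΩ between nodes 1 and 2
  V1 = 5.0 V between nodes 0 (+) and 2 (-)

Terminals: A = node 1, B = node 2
Step 1 — V_th is the open-circuit voltage V_A - V_B (nothing connected across the terminals).
Nodal analysis, taking node 2 as the 0 V reference.
Source V1 fixes V_0 = 5 V.
KCL at each unknown node (sum of currents leaving = 0; resistances in Ω):
  Node 1: (V_1 - 5)/200 + (V_1 - 0)/1000 = 0
Collecting terms: 0.006 × V_1 = 0.025  =>  V_1 = 4.167 V
V_th = V_1 - V_2 = 4.167 - 0 = 4.167 V
Step 2 — R_th: zero the source — replace V1 by a short circuit (node 2 merges into node 0) — and find the resistance seen between A (node 1) and B (node 0).
Reduce the network between node 1 (A) and node 0 (B) by series/parallel combination:
  Rp1 = R1 ‖ R2 (parallel, both between nodes 0 and 1) = 1/(1/200 + 1/1000) = 166.7 Ω
R_th = 166.7 Ω

Final answer: V_th = 4.167 V, R_th = 166.7 Ω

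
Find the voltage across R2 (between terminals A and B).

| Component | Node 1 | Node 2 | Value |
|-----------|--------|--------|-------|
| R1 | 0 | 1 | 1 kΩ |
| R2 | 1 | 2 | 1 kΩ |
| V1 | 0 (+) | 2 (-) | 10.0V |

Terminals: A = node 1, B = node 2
R1 and R2 are in series across V1 (node 0 → node 1 → node 2), and the output A–B is taken across R2, so this is a voltage divider.
Series current: I = V1/(R1 + R2) = 10/(1000 + 1000) = 10/2000 = 0.005 A
V_R2 = I × R2 = V1 × R2/(R1 + R2) = 10 × 1000/2000 = 5 V

Final answer: 5 V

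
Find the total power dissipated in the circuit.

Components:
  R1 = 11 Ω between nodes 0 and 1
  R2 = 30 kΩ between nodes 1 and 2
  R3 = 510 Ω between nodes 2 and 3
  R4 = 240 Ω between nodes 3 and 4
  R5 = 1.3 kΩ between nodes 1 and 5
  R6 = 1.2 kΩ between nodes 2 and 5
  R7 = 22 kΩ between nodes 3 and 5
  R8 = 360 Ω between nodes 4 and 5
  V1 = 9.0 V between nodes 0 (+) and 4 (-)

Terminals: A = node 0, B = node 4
Nodal analysis, taking node 4 as the 0 V reference.
Source V1 fixes V_0 = 9 V.
KCL at each unknown node (sum of currents leaving = 0; resistances in Ω):
  Node 1: (V_1 - 9)/11 + (V_1 - V_2)/30000 + (V_1 - V_5)/1300 = 0
  Node 2: (V_2 - V_1)/30000 + (V_2 - V_3)/510 + (V_2 - V_5)/1200 = 0
  Node 3: (V_3 - V_2)/510 + (V_3 - 0)/240 + (V_3 - V_5)/22000 = 0
  Node 5: (V_5 - V_1)/1300 + (V_5 - V_2)/1200 + (V_5 - V_3)/22000 + (V_5 - 0)/360 = 0
Collecting terms (coefficients in siemens):
  0.09171·V_1 - 0.00003333·V_2 - 0.0007692·V_5 = 0.8182
  0.002827·V_2 - 0.00003333·V_1 - 0.001961·V_3 - 0.0008333·V_5 = 0
  0.006173·V_3 - 0.001961·V_2 - 0.00004545·V_5 = 0
  0.004426·V_5 - 0.0007692·V_1 - 0.0008333·V_2 - 0.00004545·V_3 = 0
Solving these 4 simultaneous equations (Gaussian elimination) gives:
  V_1 = 8.936 V, V_2 = 0.7906 V, V_3 = 0.2637 V, V_5 = 1.705 V
Power in each resistor, P = (ΔV)²/R:
  P_R1 = (9 - 8.936)²/11 = 0.0003744 W
  P_R2 = (8.936 - 0.7906)²/30000 = 0.002211 W
  P_R3 = (0.7906 - 0.2637)²/510 = 0.0005444 W
  P_R4 = (0.2637 - 0)²/240 = 0.0002897 W
  P_R5 = (8.936 - 1.705)²/1300 = 0.04022 W
  P_R6 = (0.7906 - 1.705)²/1200 = 0.0006962 W
  P_R7 = (0.2637 - 1.705)²/22000 = 0.00009438 W
  P_R8 = (0 - 1.705)²/360 = 0.008072 W
P_total = P_R1 + P_R2 + P_R3 + P_R4 + P_R5 + P_R6 + P_R7 + P_R8 = 0.05251 W

Final answer: 0.05251 W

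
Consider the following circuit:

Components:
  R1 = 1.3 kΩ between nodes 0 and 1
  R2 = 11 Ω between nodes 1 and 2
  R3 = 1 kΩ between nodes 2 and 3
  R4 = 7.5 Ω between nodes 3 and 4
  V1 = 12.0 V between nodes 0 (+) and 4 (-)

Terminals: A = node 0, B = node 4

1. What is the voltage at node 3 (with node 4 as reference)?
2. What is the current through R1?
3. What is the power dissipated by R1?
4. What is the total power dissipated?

Nodal analysis, taking node 4 as the 0 V reference.
Source V1 fixes V_0 = 12 V.
KCL at each unknown node (sum of currents leaving = 0; resistances in Ω):
  Node 1: (V_1 - 12)/1300 + (V_1 - V_2)/11 = 0
  Node 2: (V_2 - V_1)/11 + (V_2 - V_3)/1000 = 0
  Node 3: (V_3 - V_2)/1000 + (V_3 - 0)/7.5 = 0
Collecting terms (coefficients in siemens):
  0.09168·V_1 - 0.09091·V_2 = 0.009231
  0.09191·V_2 - 0.09091·V_1 - 0.001·V_3 = 0
  0.1343·V_3 - 0.001·V_2 = 0
Solving these 3 simultaneous equations (Gaussian elimination) gives:
  V_1 = 5.272 V, V_2 = 5.215 V, V_3 = 0.03882 V
Part 1:
  Read off the nodal solution: V_3 = 0.03882 V
Part 2:
  I_R1 = (V_0 - V_1)/R1 = (12 - 5.272)/1300 = 0.005176 A
  Magnitude: I_R1 = 0.005176 A
Part 3:
  I_R1 = (V_0 - V_1)/R1 = (12 - 5.272)/1300 = 0.005176 A
  P_R1 = I_R1² × R1 = (0.005176)² × 1300 = 0.03483 W
Part 4:
  Power in each resistor, P = (ΔV)²/R:
    P_R1 = (12 - 5.272)²/1300 = 0.03483 W
    P_R2 = (5.272 - 5.215)²/11 = 0.0002947 W
    P_R3 = (5.215 - 0.03882)²/1000 = 0.02679 W
    P_R4 = (0.03882 - 0)²/7.5 = 0.0002009 W
  P_total = P_R1 + P_R2 + P_R3 + P_R4 = 0.06211 W

Final answers:
1. V_3 = 0.03882 V
2. I_R1 = 0.005176 A
3. P_R1 = 0.03483 W
4. P_total = 0.06211 W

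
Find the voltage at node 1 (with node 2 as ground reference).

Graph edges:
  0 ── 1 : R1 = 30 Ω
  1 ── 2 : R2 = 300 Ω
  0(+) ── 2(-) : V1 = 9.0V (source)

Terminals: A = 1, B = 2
Nodal analysis, taking node 2 as the 0 V reference.
Source V1 fixes V_0 = 9 V.
KCL at each unknown node (sum of currents leaving = 0; resistances in Ω):
  Node 1: (V_1 - 9)/30 + (V_1 - 0)/300 = 0
Collecting terms: 0.03667 × V_1 = 0.3  =>  V_1 = 8.182 V
The requested potential is V_1 = 8.182 V.

Final answer: V_1 = 8.182 V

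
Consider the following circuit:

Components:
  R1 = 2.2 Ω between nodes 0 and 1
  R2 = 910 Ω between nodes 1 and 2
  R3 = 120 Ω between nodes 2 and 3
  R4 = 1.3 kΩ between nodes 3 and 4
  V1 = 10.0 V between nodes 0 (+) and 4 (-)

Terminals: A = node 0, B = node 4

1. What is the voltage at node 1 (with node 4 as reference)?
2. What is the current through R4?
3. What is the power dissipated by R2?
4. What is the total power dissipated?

Nodal analysis, taking node 4 as the 0 V reference.
Source V1 fixes V_0 = 10 V.
KCL at each unknown node (sum of currents leaving = 0; resistances in Ω):
  Node 1: (V_1 - 10)/2.2 + (V_1 - V_2)/910 = 0
  Node 2: (V_2 - V_1)/910 + (V_2 - V_3)/120 = 0
  Node 3: (V_3 - V_2)/120 + (V_3 - 0)/1300 = 0
Collecting terms (coefficients in siemens):
  0.4556·V_1 - 0.001099·V_2 = 4.545
  0.009432·V_2 - 0.001099·V_1 - 0.008333·V_3 = 0
  0.009103·V_3 - 0.008333·V_2 = 0
Solving these 3 simultaneous equations (Gaussian elimination) gives:
  V_1 = 9.991 V, V_2 = 6.089 V, V_3 = 5.574 V
Part 1:
  Read off the nodal solution: V_1 = 9.991 V
Part 2:
  I_R4 = (V_3 - V_4)/R4 = (5.574 - 0)/1300 = 0.004288 A
  Magnitude: I_R4 = 0.004288 A
Part 3:
  I_R2 = (V_1 - V_2)/R2 = (9.991 - 6.089)/910 = 0.004288 A
  P_R2 = I_R2² × R2 = (0.004288)² × 910 = 0.01673 W
Part 4:
  Power in each resistor, P = (ΔV)²/R:
    P_R1 = (10 - 9.991)²/2.2 = 0.00004045 W
    P_R2 = (9.991 - 6.089)²/910 = 0.01673 W
    P_R3 = (6.089 - 5.574)²/120 = 0.002206 W
    P_R4 = (5.574 - 0)²/1300 = 0.0239 W
  P_total = P_R1 + P_R2 + P_R3 + P_R4 = 0.04288 W

Final answers:
1. V_1 = 9.991 V
2. I_R4 = 0.004288 A
3. P_R2 = 0.01673 W
4. P_total = 0.04288 W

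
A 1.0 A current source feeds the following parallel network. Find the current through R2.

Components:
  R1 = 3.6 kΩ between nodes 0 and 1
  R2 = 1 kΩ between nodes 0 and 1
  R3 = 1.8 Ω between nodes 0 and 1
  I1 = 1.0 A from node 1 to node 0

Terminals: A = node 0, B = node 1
All resistors sit directly between nodes 0 and 1, so they are in parallel and share one voltage V; the full source current 1 A splits among them.
1/R_par = 1/3600 + 1/1000 + 1/1.8 = 0.5568 S  =>  R_par = 1.796 Ω
V = I × R_par = 1 × 1.796 = 1.796 V
I_R2 = V/R2 = 1.796/1000 = 0.001796 A

Final answer: 0.001796 A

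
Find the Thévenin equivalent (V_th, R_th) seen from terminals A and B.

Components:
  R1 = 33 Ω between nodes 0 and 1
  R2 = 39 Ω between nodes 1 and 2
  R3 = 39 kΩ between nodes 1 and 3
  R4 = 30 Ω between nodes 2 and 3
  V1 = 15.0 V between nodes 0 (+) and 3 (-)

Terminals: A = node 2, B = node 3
Step 1 — V_th is the open-circuit voltage V_A - V_B (nothing connected across the terminals).
Nodal analysis, taking node 3 as the 0 V reference.
Source V1 fixes V_0 = 15 V.
KCL at each unknown node (sum of currents leaving = 0; resistances in Ω):
  Node 1: (V_1 - 15)/33 + (V_1 - V_2)/39 + (V_1 - 0)/39000 = 0
  Node 2: (V_2 - V_1)/39 + (V_2 - 0)/30 = 0
Collecting terms (coefficients in siemens):
  0.05597·V_1 - 0.02564·V_2 = 0.4545
  0.05897·V_2 - 0.02564·V_1 = 0
Determinant D = (0.05597)(0.05897) - (-0.02564)(-0.02564) = 0.002643
V_1 = [(0.4545)(0.05897) - (-0.02564)(0)]/D = 10.14 V
V_2 = [(0.05597)(0) - (0.4545)(-0.02564)]/D = 4.409 V
V_th = V_2 - V_3 = 4.409 - 0 = 4.409 V
Step 2 — R_th: zero the source — replace V1 by a short circuit (node 3 merges into node 0) — and find the resistance seen between A (node 2) and B (node 0).
Reduce the network between node 2 (A) and node 0 (B) by series/parallel combination:
  Rp1 = R1 ‖ R3 (parallel, both between nodes 0 and 1) = 1/(1/33 + 1/39000) = 32.97 Ω
  Rs1 = R2 + Rp1 (series, joined only at node 1) = 39 + 32.97 = 71.97 Ω
  Rp2 = R4 ‖ Rs1 (parallel, both between nodes 0 and 2) = 1/(1/30 + 1/71.97) = 21.17 Ω
R_th = 21.17 Ω

Final answer: V_th = 4.409 V, R_th = 21.17 Ω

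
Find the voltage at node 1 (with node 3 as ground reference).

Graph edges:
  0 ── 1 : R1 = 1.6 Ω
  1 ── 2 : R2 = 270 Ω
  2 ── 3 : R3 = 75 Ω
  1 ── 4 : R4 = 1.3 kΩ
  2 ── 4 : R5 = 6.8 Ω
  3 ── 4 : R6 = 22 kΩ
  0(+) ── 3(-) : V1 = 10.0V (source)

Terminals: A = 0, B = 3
Nodal analysis, taking node 3 as the 0 V reference.
Source V1 fixes V_0 = 10 V.
KCL at each unknown node (sum of currents leaving = 0; resistances in Ω):
  Node 1: (V_1 - 10)/1.6 + (V_1 - V_2)/270 + (V_1 - V_4)/1300 = 0
  Node 2: (V_2 - V_1)/270 + (V_2 - 0)/75 + (V_2 - V_4)/6.8 = 0
  Node 4: (V_4 - V_1)/1300 + (V_4 - V_2)/6.8 + (V_4 - 0)/22000 = 0
Collecting terms (coefficients in siemens):
  0.6295·V_1 - 0.003704·V_2 - 0.0007692·V_4 = 6.25
  0.1641·V_2 - 0.003704·V_1 - 0.1471·V_4 = 0
  0.1479·V_4 - 0.0007692·V_1 - 0.1471·V_2 = 0
Solving these 3 simultaneous equations (Gaussian elimination) gives:
  V_1 = 9.947 V, V_2 = 2.491 V, V_4 = 2.529 V
The requested potential is V_1 = 9.947 V.

Final answer: V_1 = 9.947 V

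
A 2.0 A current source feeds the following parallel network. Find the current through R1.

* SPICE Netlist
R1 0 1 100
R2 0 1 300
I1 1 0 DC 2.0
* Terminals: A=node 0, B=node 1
All resistors sit directly between nodes 0 and 1, so they are in parallel and share one voltage V; the full source current 2 A splits among them.
1/R_par = 1/100 + 1/300 = 0.01333 S  =>  R_par = 75 Ω
V = I × R_par = 2 × 75 = 150 V
I_R1 = V/R1 = 150/100 = 1.5 A

Final answer: 1.5 A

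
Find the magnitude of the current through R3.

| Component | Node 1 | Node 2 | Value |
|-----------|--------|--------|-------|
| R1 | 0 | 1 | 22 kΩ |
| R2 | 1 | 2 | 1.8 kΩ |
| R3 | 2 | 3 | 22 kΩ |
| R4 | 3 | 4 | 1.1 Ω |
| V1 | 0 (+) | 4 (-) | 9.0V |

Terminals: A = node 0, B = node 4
Nodal analysis, taking node 4 as the 0 V reference.
Source V1 fixes V_0 = 9 V.
KCL at each unknown node (sum of currents leaving = 0; resistances in Ω):
  Node 1: (V_1 - 9)/22000 + (V_1 - V_2)/1800 = 0
  Node 2: (V_2 - V_1)/1800 + (V_2 - V_3)/22000 = 0
  Node 3: (V_3 - V_2)/22000 + (V_3 - 0)/1.1 = 0
Collecting terms (coefficients in siemens):
  0.000601·V_1 - 0.0005556·V_2 = 0.0004091
  0.000601·V_2 - 0.0005556·V_1 - 0.00004545·V_3 = 0
  0.9091·V_3 - 0.00004545·V_2 = 0
Solving these 3 simultaneous equations (Gaussian elimination) gives:
  V_1 = 4.677 V, V_2 = 4.323 V, V_3 = 0.0002162 V
I_R3 = (V_2 - V_3)/R3 = (4.323 - 0.0002162)/22000 = 0.0001965 A
|I_R3| = 0.0001965 A

Final answer: |I_R3| = 0.0001965 A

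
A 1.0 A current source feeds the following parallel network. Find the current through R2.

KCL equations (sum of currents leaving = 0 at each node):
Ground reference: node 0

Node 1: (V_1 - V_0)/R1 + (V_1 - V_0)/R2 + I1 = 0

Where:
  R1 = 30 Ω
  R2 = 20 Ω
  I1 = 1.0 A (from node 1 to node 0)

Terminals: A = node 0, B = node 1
All resistors sit directly between nodes 0 and 1, so they are in parallel and share one voltage V; the full source current 1 A splits among them.
1/R_par = 1/30 + 1/20 = 0.08333 S  =>  R_par = 12 Ω
V = I × R_par = 1 × 12 = 12 V
I_R2 = V/R2 = 12/20 = 0.6 A

Final answer: 0.6 A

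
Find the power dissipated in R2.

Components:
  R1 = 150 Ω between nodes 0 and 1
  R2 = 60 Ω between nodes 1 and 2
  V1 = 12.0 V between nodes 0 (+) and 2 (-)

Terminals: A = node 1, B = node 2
Nodal analysis, taking node 2 as the 0 V reference.
Source V1 fixes V_0 = 12 V.
KCL at each unknown node (sum of currents leaving = 0; resistances in Ω):
  Node 1: (V_1 - 12)/150 + (V_1 - 0)/60 = 0
Collecting terms: 0.02333 × V_1 = 0.08  =>  V_1 = 3.429 V
I_R2 = (V_1 - V_2)/R2 = (3.429 - 0)/60 = 0.05714 A
P_R2 = I_R2² × R2 = (0.05714)² × 60 = 0.1959 W

Final answer: 0.1959 W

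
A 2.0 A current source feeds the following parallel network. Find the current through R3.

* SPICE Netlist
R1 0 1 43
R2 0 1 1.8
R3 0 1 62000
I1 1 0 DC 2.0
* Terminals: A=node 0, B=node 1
All resistors sit directly between nodes 0 and 1, so they are in parallel and share one voltage V; the full source current 2 A splits among them.
1/R_par = 1/43 + 1/1.8 + 1/62000 = 0.5788 S  =>  R_par = 1.728 Ω
V = I × R_par = 2 × 1.728 = 3.455 V
I_R3 = V/R3 = 3.455/62000 = 0.00005573 A

Final answer: 5.573e-05 A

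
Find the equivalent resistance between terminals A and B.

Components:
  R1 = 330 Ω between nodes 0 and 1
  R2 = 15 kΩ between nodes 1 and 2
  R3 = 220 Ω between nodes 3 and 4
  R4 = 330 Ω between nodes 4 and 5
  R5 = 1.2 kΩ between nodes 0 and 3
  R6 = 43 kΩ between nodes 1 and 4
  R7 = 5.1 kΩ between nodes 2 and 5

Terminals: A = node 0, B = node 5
The network is not a plain series/parallel combination. Inject a 1 A test current into terminal A (node 0) and return it from terminal B (node 5); then R_eq = V_A / (1 A).
Nodal analysis, taking node 5 as the 0 V reference.
Current source I_test pushes 1 A into node 0 and draws it out of node 5.
KCL at each unknown node (sum of currents leaving = 0; resistances in Ω):
  Node 0: (V_0 - V_1)/330 + (V_0 - V_3)/1200 - 1 = 0
  Node 1: (V_1 - V_0)/330 + (V_1 - V_2)/15000 + (V_1 - V_4)/43000 = 0
  Node 2: (V_2 - V_1)/15000 + (V_2 - 0)/5100 = 0
  Node 3: (V_3 - V_0)/1200 + (V_3 - V_4)/220 = 0
  Node 4: (V_4 - V_1)/43000 + (V_4 - V_3)/220 + (V_4 - 0)/330 = 0
Collecting terms (coefficients in siemens):
  0.003864·V_0 - 0.00303·V_1 - 0.0008333·V_3 = 1
  0.00312·V_1 - 0.00303·V_0 - 0.00006667·V_2 - 0.00002326·V_4 = 0
  0.0002627·V_2 - 0.00006667·V_1 = 0
  0.005379·V_3 - 0.0008333·V_0 - 0.004545·V_4 = 0
  0.007599·V_4 - 0.00002326·V_1 - 0.004545·V_3 = 0
Solving these 5 simultaneous equations (Gaussian elimination) gives:
  V_0 = 1575 V, V_1 = 1540 V, V_2 = 390.8 V, V_3 = 501.5 V
  V_4 = 304.7 V
R_eq = V_0 / 1 A = 1575 Ω = 1.575 kΩ

Final answer: 1.575 kΩ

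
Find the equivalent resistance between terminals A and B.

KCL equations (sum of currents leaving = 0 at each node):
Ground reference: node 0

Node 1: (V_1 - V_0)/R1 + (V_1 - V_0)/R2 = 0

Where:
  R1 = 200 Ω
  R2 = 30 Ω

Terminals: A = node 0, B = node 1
Reduce the network between node 0 (A) and node 1 (B) by series/parallel combination:
  Rp1 = R1 ‖ R2 (parallel, both between nodes 0 and 1) = 1/(1/200 + 1/30) = 26.09 Ω
R_eq = 26.09 Ω

Final answer: 26.09 Ω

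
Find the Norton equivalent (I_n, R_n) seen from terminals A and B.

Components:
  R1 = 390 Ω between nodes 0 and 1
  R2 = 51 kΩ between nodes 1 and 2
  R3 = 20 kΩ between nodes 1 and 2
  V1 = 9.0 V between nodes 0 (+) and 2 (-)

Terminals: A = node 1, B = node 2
Find the Thévenin equivalent first; then I_n = V_th/R_th and R_n = R_th.
Step 1 — V_th is the open-circuit voltage V_A - V_B (nothing connected across the terminals).
Nodal analysis, taking node 2 as the 0 V reference.
Source V1 fixes V_0 = 9 V.
KCL at each unknown node (sum of currents leaving = 0; resistances in Ω):
  Node 1: (V_1 - 9)/390 + (V_1 - 0)/51000 + (V_1 - 0)/20000 = 0
Collecting terms: 0.002634 × V_1 = 0.02308  =>  V_1 = 8.762 V
V_th = V_1 - V_2 = 8.762 - 0 = 8.762 V
Step 2 — R_th: zero the source — replace V1 by a short circuit (node 2 merges into node 0) — and find the resistance seen between A (node 1) and B (node 0).
Reduce the network between node 1 (A) and node 0 (B) by series/parallel combination:
  Rp1 = R1 ‖ R2 ‖ R3 (parallel, all between nodes 0 and 1) = 1/(1/390 + 1/51000 + 1/20000) = 379.7 Ω
R_th = 379.7 Ω
I_n = V_th/R_th = 8.762/379.7 = 0.02308 A, and R_n = R_th = 379.7 Ω

Final answer: I_n = 0.02308 A, R_n = 379.7 Ω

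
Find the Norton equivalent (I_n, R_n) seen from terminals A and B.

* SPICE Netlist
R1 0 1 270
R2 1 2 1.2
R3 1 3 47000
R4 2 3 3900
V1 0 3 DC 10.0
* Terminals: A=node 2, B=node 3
Find the Thévenin equivalent first; then I_n = V_th/R_th and R_n = R_th.
Step 1 — V_th is the open-circuit voltage V_A - V_B (nothing connected across the terminals).
Nodal analysis, taking node 3 as the 0 V reference.
Source V1 fixes V_0 = 10 V.
KCL at each unknown node (sum of currents leaving = 0; resistances in Ω):
  Node 1: (V_1 - 10)/270 + (V_1 - V_2)/1.2 + (V_1 - 0)/47000 = 0
  Node 2: (V_2 - V_1)/1.2 + (V_2 - 0)/3900 = 0
Collecting terms (coefficients in siemens):
  0.8371·V_1 - 0.8333·V_2 = 0.03704
  0.8336·V_2 - 0.8333·V_1 = 0
Determinant D = (0.8371)(0.8336) - (-0.8333)(-0.8333) = 0.003319
V_1 = [(0.03704)(0.8336) - (-0.8333)(0)]/D = 9.303 V
V_2 = [(0.8371)(0) - (0.03704)(-0.8333)]/D = 9.3 V
V_th = V_2 - V_3 = 9.3 - 0 = 9.3 V
Step 2 — R_th: zero the source — replace V1 by a short circuit (node 3 merges into node 0) — and find the resistance seen between A (node 2) and B (node 0).
Reduce the network between node 2 (A) and node 0 (B) by series/parallel combination:
  Rp1 = R1 ‖ R3 (parallel, both between nodes 0 and 1) = 1/(1/270 + 1/47000) = 268.5 Ω
  Rs1 = R2 + Rp1 (series, joined only at node 1) = 1.2 + 268.5 = 269.7 Ω
  Rp2 = R4 ‖ Rs1 (parallel, both between nodes 0 and 2) = 1/(1/3900 + 1/269.7) = 252.2 Ω
R_th = 252.2 Ω
I_n = V_th/R_th = 9.3/252.2 = 0.03687 A, and R_n = R_th = 252.2 Ω

Final answer: I_n = 0.03687 A, R_n = 252.2 Ω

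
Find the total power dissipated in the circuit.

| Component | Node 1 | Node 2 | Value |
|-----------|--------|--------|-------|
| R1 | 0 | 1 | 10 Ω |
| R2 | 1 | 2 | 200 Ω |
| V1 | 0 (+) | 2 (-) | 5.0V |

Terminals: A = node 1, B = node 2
Nodal analysis, taking node 2 as the 0 V reference.
Source V1 fixes V_0 = 5 V.
KCL at each unknown node (sum of currents leaving = 0; resistances in Ω):
  Node 1: (V_1 - 5)/10 + (V_1 - 0)/200 = 0
Collecting terms: 0.105 × V_1 = 0.5  =>  V_1 = 4.762 V
Power in each resistor, P = (ΔV)²/R:
  P_R1 = (5 - 4.762)²/10 = 0.005669 W
  P_R2 = (4.762 - 0)²/200 = 0.1134 W
P_total = P_R1 + P_R2 = 0.119 W

Final answer: 0.119 W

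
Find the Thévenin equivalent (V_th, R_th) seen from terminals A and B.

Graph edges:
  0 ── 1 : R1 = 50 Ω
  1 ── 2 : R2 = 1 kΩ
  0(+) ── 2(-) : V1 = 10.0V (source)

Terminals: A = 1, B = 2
Step 1 — V_th is the open-circuit voltage V_A - V_B (nothing connected across the terminals).
Nodal analysis, taking node 2 as the 0 V reference.
Source V1 fixes V_0 = 10 V.
KCL at each unknown node (sum of currents leaving = 0; resistances in Ω):
  Node 1: (V_1 - 10)/50 + (V_1 - 0)/1000 = 0
Collecting terms: 0.021 × V_1 = 0.2  =>  V_1 = 9.524 V
V_th = V_1 - V_2 = 9.524 - 0 = 9.524 V
Step 2 — R_th: zero the source — replace V1 by a short circuit (node 2 merges into node 0) — and find the resistance seen between A (node 1) and B (node 0).
Reduce the network between node 1 (A) and node 0 (B) by series/parallel combination:
  Rp1 = R1 ‖ R2 (parallel, both between nodes 0 and 1) = 1/(1/50 + 1/1000) = 47.62 Ω
R_th = 47.62 Ω

Final answer: V_th = 9.524 V, R_th = 47.62 Ω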